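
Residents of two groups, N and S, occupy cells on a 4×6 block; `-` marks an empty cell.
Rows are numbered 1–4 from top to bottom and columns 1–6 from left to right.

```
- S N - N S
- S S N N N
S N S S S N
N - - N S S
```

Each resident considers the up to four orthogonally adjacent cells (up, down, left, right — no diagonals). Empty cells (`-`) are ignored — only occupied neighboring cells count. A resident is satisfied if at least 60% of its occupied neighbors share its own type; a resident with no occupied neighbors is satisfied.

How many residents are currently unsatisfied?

14

(1,2)S 1/2 unhappy
(1,3)N 0/2 unhappy
(1,5)N 1/2 unhappy
(1,6)S 0/2 unhappy
(2,2)S 2/3 ok
(2,3)S 2/4 unhappy
(2,4)N 1/3 unhappy
(2,5)N 3/4 ok
(2,6)N 2/3 ok
(3,1)S 0/2 unhappy
(3,2)N 0/3 unhappy
(3,3)S 2/3 ok
(3,4)S 2/4 unhappy
(3,5)S 2/4 unhappy
(3,6)N 1/3 unhappy
(4,1)N 0/1 unhappy
(4,4)N 0/2 unhappy
(4,5)S 2/3 ok
(4,6)S 1/2 unhappy
Unsatisfied: (1,2), (1,3), (1,5), (1,6), (2,3), (2,4), (3,1), (3,2), (3,4), (3,5), (3,6), (4,1), (4,4), (4,6) — 14 in total.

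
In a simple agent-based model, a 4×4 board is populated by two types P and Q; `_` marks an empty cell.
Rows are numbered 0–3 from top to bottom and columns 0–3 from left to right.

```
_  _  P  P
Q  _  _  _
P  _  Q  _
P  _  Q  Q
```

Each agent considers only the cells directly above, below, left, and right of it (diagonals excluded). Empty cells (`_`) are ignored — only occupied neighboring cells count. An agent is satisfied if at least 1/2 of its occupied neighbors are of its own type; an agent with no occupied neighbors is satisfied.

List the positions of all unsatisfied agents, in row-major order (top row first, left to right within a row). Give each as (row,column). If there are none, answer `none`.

(1,0)

(0,2)P 1/1 ok
(0,3)P 1/1 ok
(1,0)Q 0/1 unhappy
(2,0)P 1/2 ok
(2,2)Q 1/1 ok
(3,0)P 1/1 ok
(3,2)Q 2/2 ok
(3,3)Q 1/1 ok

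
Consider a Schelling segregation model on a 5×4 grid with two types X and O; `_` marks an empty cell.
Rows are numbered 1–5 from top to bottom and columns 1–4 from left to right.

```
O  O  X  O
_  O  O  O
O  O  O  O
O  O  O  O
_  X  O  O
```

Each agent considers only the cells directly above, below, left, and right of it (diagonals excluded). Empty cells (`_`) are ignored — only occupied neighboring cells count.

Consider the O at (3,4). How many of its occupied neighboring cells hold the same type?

3

Occupied neighbors of (3,4): (2,4)=O, (4,4)=O, (3,3)=O.
Same type (O): 3 of 3.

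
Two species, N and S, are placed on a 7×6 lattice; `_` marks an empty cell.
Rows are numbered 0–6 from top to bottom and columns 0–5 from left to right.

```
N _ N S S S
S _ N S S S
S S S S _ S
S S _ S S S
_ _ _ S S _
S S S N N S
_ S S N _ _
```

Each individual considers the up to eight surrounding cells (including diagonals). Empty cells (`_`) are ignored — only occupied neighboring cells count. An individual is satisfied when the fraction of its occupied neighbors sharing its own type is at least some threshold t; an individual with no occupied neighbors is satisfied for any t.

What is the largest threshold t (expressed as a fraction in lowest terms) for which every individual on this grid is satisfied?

0/1

(0,0)N 0/1
(0,2)N 1/3
(0,3)S 3/5
(0,4)S 5/5
(0,5)S 3/3
(1,0)S 2/3
(1,2)N 1/6
(1,3)S 5/7
(1,4)S 7/7
(1,5)S 4/4
(2,0)S 4/4
(2,1)S 5/6
(2,2)S 5/6
(2,3)S 5/6
(2,5)S 4/4
(3,0)S 3/3
(3,1)S 4/4
(3,3)S 5/5
(3,4)S 6/6
(3,5)S 3/3
(4,3)S 4/6
(4,4)S 5/7
(5,0)S 2/2
(5,1)S 4/4
(5,2)S 4/6
(5,3)N 2/6
(5,4)N 2/5
(5,5)S 1/2
(6,1)S 4/4
(6,2)S 3/5
(6,3)N 2/4
The smallest same-type fraction is 0/1 at (0,0), which reduces to 0/1. Any threshold above that leaves this individual unsatisfied.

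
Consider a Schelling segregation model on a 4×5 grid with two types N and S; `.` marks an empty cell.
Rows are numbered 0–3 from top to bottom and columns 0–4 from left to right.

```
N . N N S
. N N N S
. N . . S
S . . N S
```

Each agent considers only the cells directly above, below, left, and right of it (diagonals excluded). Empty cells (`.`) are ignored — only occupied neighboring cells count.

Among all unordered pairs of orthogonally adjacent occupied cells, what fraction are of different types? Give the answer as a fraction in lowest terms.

Scan each occupied cell's neighbors to the right and below so each pair is counted once.
From row 0: 1 unlike of 5 pairs (running 1/5).
From row 1: 1 unlike of 5 pairs (running 2/10).
From row 2: 0 unlike of 1 pairs (running 2/11).
From row 3: 1 unlike of 1 pairs (running 3/12).
Total adjacent occupied pairs: 12; unlike-type pairs: 3.
3/12 reduces to 1/4.

1/4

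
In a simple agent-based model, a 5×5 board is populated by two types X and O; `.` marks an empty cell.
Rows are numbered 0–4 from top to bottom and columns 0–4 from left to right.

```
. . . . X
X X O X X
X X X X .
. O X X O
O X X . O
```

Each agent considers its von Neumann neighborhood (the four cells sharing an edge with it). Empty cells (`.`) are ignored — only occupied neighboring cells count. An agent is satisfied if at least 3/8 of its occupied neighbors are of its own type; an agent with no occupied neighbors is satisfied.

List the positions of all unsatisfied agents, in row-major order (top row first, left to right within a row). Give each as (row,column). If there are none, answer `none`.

(1,2), (3,1), (4,0), (4,1)

Row 0: (0,4)X 1/1 satisfied
Row 1: (1,0)X 2/2 satisfied · (1,1)X 2/3 satisfied · (1,2)O 0/3 not · (1,3)X 2/3 satisfied · (1,4)X 2/2 satisfied
Row 2: (2,0)X 2/2 satisfied · (2,1)X 3/4 satisfied · (2,2)X 3/4 satisfied · (2,3)X 3/3 satisfied
Row 3: (3,1)O 0/3 not · (3,2)X 3/4 satisfied · (3,3)X 2/3 satisfied · (3,4)O 1/2 satisfied
Row 4: (4,0)O 0/1 not · (4,1)X 1/3 not · (4,2)X 2/2 satisfied · (4,4)O 1/1 satisfied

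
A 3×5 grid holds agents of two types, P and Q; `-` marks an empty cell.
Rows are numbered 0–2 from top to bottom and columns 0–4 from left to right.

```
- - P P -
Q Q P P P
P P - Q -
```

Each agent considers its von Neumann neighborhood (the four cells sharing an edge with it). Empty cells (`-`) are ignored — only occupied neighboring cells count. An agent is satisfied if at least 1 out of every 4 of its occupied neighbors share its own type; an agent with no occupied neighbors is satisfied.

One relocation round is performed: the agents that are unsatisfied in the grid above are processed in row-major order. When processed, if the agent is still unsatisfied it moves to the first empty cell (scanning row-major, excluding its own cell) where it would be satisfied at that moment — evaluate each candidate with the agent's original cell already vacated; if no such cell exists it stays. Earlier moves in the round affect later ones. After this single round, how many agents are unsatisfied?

0

Initially unsatisfied (in order): (2,3).
  (2,3) → (0,0).
Resulting grid:
Q - P P -
Q Q P P P
P P - - -
All satisfied now.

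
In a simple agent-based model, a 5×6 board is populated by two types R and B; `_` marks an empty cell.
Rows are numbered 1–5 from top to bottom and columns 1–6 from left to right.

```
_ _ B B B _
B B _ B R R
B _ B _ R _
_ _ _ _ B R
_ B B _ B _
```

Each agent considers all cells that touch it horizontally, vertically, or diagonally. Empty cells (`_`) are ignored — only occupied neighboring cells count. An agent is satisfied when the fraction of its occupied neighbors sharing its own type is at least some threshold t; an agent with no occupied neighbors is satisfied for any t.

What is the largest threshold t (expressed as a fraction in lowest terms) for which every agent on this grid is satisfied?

1/3

Row 1: (1,3)B 3/3 · (1,4)B 3/4 · (1,5)B 2/4
Row 2: (2,1)B 2/2 · (2,2)B 4/4 · (2,4)B 4/6 · (2,5)R 2/5 · (2,6)R 2/3
Row 3: (3,1)B 2/2 · (3,3)B 2/2 · (3,5)R 3/5
Row 4: (4,5)B 1/3 · (4,6)R 1/3
Row 5: (5,2)B 1/1 · (5,3)B 1/1 · (5,5)B 1/2
The smallest same-type fraction is 1/3 at (4,5), which reduces to 1/3. Any threshold above that leaves this agent unsatisfied.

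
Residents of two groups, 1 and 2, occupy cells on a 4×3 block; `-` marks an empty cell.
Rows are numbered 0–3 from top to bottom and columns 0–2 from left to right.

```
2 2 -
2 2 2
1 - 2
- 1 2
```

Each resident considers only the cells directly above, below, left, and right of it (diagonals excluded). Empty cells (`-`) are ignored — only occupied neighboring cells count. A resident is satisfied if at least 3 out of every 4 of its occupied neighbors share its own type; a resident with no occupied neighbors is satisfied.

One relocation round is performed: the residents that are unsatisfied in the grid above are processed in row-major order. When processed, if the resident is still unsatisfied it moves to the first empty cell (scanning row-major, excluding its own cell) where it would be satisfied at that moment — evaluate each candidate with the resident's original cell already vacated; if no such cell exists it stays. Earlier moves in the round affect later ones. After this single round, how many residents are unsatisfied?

0

Initially unsatisfied (in order): (1,0), (2,0), (3,1), (3,2).
  (1,0) → (0,2).
  (2,0): now satisfied by earlier moves; stays.
  (3,1) → (3,0).
  (3,2): now satisfied by earlier moves; stays.
Resulting grid:
2 2 2
- 2 2
1 - 2
1 - 2
All satisfied now.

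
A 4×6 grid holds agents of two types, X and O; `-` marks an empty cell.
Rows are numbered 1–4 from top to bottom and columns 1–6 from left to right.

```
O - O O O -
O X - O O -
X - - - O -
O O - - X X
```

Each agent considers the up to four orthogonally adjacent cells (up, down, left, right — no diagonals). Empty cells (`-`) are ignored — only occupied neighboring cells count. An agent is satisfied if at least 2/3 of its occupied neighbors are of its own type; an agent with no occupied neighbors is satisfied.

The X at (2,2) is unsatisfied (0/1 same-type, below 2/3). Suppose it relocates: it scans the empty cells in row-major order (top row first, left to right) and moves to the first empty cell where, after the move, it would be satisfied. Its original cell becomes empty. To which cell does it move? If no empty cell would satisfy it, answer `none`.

(3,3)

Vacating (2,2). Empty cells in order:
  (1,2): 0/2 same-type → still unsatisfied.
  (1,6): 0/1 same-type → still unsatisfied.
  (2,3): 0/2 same-type → still unsatisfied.
  (2,6): 0/1 same-type → still unsatisfied.
  (3,2): 1/2 same-type → still unsatisfied.
  (3,3): 0/0 same-type → satisfied — stop here.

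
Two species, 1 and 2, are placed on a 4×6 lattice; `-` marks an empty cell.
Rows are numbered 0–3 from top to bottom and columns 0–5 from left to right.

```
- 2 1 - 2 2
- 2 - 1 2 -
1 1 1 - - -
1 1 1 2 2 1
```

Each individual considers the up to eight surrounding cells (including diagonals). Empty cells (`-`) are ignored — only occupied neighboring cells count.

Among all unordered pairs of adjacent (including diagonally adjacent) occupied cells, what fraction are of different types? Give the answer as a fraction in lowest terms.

5/14

Scan each occupied cell's neighbors to the right and below (and the two forward diagonals) so each pair is counted once.
Row 0: 2(0,1)–1(0,2)≠ 2(0,1)–2(1,1)= 1(0,2)–1(1,3)= 1(0,2)–2(1,1)≠ 2(0,4)–2(0,5)= 2(0,4)–2(1,4)= 2(0,4)–1(1,3)≠ 2(0,5)–2(1,4)=  → 3/8 unlike.
Row 1: 2(1,1)–1(2,1)≠ 2(1,1)–1(2,2)≠ 2(1,1)–1(2,0)≠ 1(1,3)–2(1,4)≠ 1(1,3)–1(2,2)=  → 4/5 unlike.
Row 2: 1(2,0)–1(2,1)= 1(2,0)–1(3,0)= 1(2,0)–1(3,1)= 1(2,1)–1(2,2)= 1(2,1)–1(3,1)= 1(2,1)–1(3,2)= 1(2,1)–1(3,0)= 1(2,2)–1(3,2)= 1(2,2)–2(3,3)≠ 1(2,2)–1(3,1)=  → 1/10 unlike.
Row 3: 1(3,0)–1(3,1)= 1(3,1)–1(3,2)= 1(3,2)–2(3,3)≠ 2(3,3)–2(3,4)= 2(3,4)–1(3,5)≠  → 2/5 unlike.
Total adjacent occupied pairs: 28; unlike-type pairs: 10.
10/28 reduces to 5/14.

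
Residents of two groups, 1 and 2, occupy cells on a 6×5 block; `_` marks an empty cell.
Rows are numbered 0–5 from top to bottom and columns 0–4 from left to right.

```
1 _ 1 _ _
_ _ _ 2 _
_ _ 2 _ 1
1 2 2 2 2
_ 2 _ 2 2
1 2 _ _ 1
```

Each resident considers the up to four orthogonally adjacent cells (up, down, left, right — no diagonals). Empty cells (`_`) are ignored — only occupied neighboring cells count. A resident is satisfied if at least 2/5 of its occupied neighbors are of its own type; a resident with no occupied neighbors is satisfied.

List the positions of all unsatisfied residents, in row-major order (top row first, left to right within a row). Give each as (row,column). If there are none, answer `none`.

(0,0)1 0/0 ok
(0,2)1 0/0 ok
(1,3)2 0/0 ok
(2,2)2 1/1 ok
(2,4)1 0/1 unhappy
(3,0)1 0/1 unhappy
(3,1)2 2/3 ok
(3,2)2 3/3 ok
(3,3)2 3/3 ok
(3,4)2 2/3 ok
(4,1)2 2/2 ok
(4,3)2 2/2 ok
(4,4)2 2/3 ok
(5,0)1 0/1 unhappy
(5,1)2 1/2 ok
(5,4)1 0/1 unhappy

(2,4), (3,0), (5,0), (5,4)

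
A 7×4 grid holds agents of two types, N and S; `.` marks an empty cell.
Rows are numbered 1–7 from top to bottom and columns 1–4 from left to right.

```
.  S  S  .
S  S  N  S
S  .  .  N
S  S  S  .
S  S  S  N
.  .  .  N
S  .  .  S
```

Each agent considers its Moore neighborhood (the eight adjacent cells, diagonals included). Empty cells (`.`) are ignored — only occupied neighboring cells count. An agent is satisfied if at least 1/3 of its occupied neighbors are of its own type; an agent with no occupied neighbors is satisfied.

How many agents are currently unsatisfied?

2

Row 1: (1,2)S 3/4 satisfied · (1,3)S 3/4 satisfied
Row 2: (2,1)S 3/3 satisfied · (2,2)S 4/5 satisfied · (2,3)N 1/5 not · (2,4)S 1/3 satisfied
Row 3: (3,1)S 4/4 satisfied · (3,4)N 1/3 satisfied
Row 4: (4,1)S 4/4 satisfied · (4,2)S 6/6 satisfied · (4,3)S 3/5 satisfied
Row 5: (5,1)S 3/3 satisfied · (5,2)S 5/5 satisfied · (5,3)S 3/5 satisfied · (5,4)N 1/3 satisfied
Row 6: (6,4)N 1/3 satisfied
Row 7: (7,1)S 0/0 satisfied · (7,4)S 0/1 not
Unsatisfied: (2,3), (7,4) — 2 in total.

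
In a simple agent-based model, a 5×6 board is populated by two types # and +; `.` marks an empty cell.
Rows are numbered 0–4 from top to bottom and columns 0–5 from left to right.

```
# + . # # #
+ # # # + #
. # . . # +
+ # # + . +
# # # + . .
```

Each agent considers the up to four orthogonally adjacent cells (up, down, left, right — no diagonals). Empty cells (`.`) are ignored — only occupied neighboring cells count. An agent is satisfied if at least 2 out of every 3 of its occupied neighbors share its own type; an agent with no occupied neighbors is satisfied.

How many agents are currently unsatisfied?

12

(0,0)# 0/2 ✗
(0,1)+ 0/2 ✗
(0,3)# 2/2 ✓
(0,4)# 2/3 ✓
(0,5)# 2/2 ✓
(1,0)+ 0/2 ✗
(1,1)# 2/4 ✗
(1,2)# 2/2 ✓
(1,3)# 2/3 ✓
(1,4)+ 0/4 ✗
(1,5)# 1/3 ✗
(2,1)# 2/2 ✓
(2,4)# 0/2 ✗
(2,5)+ 1/3 ✗
(3,0)+ 0/2 ✗
(3,1)# 3/4 ✓
(3,2)# 2/3 ✓
(3,3)+ 1/2 ✗
(3,5)+ 1/1 ✓
(4,0)# 1/2 ✗
(4,1)# 3/3 ✓
(4,2)# 2/3 ✓
(4,3)+ 1/2 ✗
Unsatisfied: (0,0), (0,1), (1,0), (1,1), (1,4), (1,5), (2,4), (2,5), (3,0), (3,3), (4,0), (4,3) — 12 in total.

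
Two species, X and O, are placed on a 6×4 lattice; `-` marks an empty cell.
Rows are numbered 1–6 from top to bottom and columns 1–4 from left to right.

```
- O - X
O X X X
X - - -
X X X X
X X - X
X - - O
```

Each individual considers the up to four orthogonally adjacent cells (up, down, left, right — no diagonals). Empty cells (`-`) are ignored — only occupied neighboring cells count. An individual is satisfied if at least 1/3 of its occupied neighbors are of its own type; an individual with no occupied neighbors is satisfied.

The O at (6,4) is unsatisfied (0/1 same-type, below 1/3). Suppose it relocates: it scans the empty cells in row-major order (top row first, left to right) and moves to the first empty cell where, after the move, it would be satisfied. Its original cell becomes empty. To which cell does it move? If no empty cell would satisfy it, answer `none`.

(1,1)

Vacating (6,4). Empty cells in order:
  (1,1): 2/2 same-type → satisfied — stop here.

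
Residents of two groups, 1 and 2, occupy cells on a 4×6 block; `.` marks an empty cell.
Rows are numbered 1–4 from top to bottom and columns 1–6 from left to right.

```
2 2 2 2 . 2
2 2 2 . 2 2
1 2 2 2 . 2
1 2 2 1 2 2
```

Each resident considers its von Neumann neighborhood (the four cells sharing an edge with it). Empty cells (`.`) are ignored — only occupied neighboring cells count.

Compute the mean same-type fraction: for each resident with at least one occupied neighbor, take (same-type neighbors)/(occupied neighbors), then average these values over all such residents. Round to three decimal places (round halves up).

(1,1)2 2/2
(1,2)2 3/3
(1,3)2 3/3
(1,4)2 1/1
(1,6)2 1/1
(2,1)2 2/3
(2,2)2 4/4
(2,3)2 3/3
(2,5)2 1/1
(2,6)2 3/3
(3,1)1 1/3
(3,2)2 3/4
(3,3)2 4/4
(3,4)2 1/2
(3,6)2 2/2
(4,1)1 1/2
(4,2)2 2/3
(4,3)2 2/3
(4,4)1 0/3
(4,5)2 1/2
(4,6)2 2/2
Sum over 21 residents: 2/2 + 3/3 + 3/3 + 1/1 + 1/1 + 2/3 + 4/4 + 3/3 + 1/1 + 3/3 + 1/3 + 3/4 + 4/4 + 1/2 + 2/2 + 1/2 + 2/3 + 2/3 + 0/3 + 1/2 + 2/2 = 199/12; mean = 199/12 ÷ 21 = 199/252 = 0.789682… → 0.790.

0.790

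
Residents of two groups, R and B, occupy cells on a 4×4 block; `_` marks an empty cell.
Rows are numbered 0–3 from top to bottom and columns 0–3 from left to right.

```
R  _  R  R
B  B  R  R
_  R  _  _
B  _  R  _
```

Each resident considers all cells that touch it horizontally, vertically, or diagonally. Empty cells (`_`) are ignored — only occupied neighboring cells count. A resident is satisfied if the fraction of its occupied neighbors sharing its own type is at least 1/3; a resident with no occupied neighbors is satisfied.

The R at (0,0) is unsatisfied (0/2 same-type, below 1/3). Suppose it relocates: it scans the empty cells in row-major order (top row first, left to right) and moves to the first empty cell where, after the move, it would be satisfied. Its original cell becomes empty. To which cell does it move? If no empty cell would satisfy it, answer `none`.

Vacating (0,0). Empty cells in order:
  (0,1): 2/4 same-type → satisfied — stop here.

(0,1)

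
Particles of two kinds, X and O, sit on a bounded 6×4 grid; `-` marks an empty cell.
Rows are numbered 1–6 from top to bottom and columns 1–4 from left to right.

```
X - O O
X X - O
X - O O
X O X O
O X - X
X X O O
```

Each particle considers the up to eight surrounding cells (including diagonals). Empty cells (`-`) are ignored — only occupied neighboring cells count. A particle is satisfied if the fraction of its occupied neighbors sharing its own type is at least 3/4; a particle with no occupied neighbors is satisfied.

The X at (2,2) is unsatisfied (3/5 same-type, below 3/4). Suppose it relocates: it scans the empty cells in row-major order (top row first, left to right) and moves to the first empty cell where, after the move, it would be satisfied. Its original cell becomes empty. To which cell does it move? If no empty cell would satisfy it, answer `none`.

Vacating (2,2). Empty cells in order:
  (1,2): 2/3 same-type → still unsatisfied.
  (2,3): 0/5 same-type → still unsatisfied.
  (3,2): 4/6 same-type → still unsatisfied.
  (5,3): 4/8 same-type → still unsatisfied.

none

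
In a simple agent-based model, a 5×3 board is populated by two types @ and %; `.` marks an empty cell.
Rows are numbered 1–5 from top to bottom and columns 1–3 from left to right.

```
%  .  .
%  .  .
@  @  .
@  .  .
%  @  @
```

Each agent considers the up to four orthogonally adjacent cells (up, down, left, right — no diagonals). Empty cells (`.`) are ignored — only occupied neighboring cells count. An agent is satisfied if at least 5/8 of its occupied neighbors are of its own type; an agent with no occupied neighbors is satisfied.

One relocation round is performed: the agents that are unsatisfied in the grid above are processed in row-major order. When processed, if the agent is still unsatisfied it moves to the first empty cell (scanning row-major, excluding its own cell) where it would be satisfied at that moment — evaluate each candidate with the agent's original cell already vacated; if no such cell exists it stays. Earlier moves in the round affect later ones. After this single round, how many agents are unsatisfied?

1

Initially unsatisfied (in order): (2,1), (4,1), (5,1), (5,2).
  (2,1) → (1,2).
  (4,1) → (2,3).
  (5,1): no empty cell satisfies it; stays.
  (5,2) → (2,2).
Resulting grid:
% % .
. @ @
@ @ .
. . .
% . @
Unsatisfied now: (1,2).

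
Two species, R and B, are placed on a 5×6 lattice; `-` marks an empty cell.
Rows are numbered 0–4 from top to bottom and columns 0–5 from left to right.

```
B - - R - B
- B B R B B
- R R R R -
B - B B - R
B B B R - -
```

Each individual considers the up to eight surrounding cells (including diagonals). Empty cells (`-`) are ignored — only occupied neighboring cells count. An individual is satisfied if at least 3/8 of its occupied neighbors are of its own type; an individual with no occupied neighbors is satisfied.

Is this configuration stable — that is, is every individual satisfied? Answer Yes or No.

Row 0: (0,0)B 1/1 ok · (0,3)R 1/3 unhappy · (0,5)B 2/2 ok
Row 1: (1,1)B 2/4 ok · (1,2)B 1/6 unhappy · (1,3)R 4/6 ok · (1,4)B 2/6 unhappy · (1,5)B 2/3 ok
Row 2: (2,1)R 1/5 unhappy · (2,2)R 3/7 ok · (2,3)R 3/7 ok · (2,4)R 3/6 ok
Row 3: (3,0)B 2/3 ok · (3,2)B 3/7 ok · (3,3)B 2/6 unhappy · (3,5)R 1/1 ok
Row 4: (4,0)B 2/2 ok · (4,1)B 4/4 ok · (4,2)B 3/4 ok · (4,3)R 0/3 unhappy
For instance (0,3) has only 1/3 same-type neighbors, below 3/8.

No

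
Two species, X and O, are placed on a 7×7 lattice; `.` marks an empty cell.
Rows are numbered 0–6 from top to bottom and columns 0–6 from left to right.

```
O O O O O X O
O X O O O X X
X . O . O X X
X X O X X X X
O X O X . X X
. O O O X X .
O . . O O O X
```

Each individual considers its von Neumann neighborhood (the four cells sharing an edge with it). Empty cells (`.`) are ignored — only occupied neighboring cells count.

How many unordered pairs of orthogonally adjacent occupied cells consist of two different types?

22

Scan each occupied cell's neighbors to the right and below so each pair is counted once.
From row 0: 4 unlike of 13 pairs (running 4/13).
From row 1: 4 unlike of 11 pairs (running 8/24).
From row 2: 2 unlike of 7 pairs (running 10/31).
From row 3: 3 unlike of 12 pairs (running 13/43).
From row 4: 5 unlike of 8 pairs (running 18/51).
From row 5: 3 unlike of 7 pairs (running 21/58).
From row 6: 1 unlike of 3 pairs (running 22/61).
Total adjacent occupied pairs: 61; unlike-type pairs: 22.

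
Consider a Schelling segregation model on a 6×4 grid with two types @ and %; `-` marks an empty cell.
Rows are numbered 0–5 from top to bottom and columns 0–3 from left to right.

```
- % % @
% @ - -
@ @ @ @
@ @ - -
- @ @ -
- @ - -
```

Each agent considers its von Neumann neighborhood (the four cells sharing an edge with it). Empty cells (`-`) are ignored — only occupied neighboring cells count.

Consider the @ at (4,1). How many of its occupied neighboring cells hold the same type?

3

Occupied neighbors of (4,1): (3,1)=@, (5,1)=@, (4,2)=@.
Same type (@): 3 of 3.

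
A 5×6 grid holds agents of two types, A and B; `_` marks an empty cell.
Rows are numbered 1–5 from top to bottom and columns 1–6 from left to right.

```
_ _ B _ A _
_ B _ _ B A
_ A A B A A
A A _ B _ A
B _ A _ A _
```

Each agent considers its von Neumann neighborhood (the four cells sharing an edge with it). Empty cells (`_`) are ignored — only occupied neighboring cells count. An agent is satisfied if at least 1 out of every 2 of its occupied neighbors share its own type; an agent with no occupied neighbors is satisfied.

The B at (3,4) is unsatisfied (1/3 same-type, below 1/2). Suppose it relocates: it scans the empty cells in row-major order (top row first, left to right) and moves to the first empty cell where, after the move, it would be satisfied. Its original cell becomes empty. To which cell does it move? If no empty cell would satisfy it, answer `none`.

Vacating (3,4). Empty cells in order:
  (1,1): 0/0 same-type → satisfied — stop here.

(1,1)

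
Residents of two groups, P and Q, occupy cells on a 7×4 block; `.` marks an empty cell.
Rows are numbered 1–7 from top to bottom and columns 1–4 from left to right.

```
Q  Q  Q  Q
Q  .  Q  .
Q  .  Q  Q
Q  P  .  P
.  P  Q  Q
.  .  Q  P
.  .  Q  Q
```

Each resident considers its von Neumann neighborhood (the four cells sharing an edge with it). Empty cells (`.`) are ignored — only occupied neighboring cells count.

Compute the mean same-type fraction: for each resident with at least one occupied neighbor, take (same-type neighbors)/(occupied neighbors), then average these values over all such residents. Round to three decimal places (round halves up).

0.693

(1,1)Q 2/2
(1,2)Q 2/2
(1,3)Q 3/3
(1,4)Q 1/1
(2,1)Q 2/2
(2,3)Q 2/2
(3,1)Q 2/2
(3,3)Q 2/2
(3,4)Q 1/2
(4,1)Q 1/2
(4,2)P 1/2
(4,4)P 0/2
(5,2)P 1/2
(5,3)Q 2/3
(5,4)Q 1/3
(6,3)Q 2/3
(6,4)P 0/3
(7,3)Q 2/2
(7,4)Q 1/2
Sum over 19 residents: 2/2 + 2/2 + 3/3 + 1/1 + 2/2 + 2/2 + 2/2 + 2/2 + 1/2 + 1/2 + 1/2 + 0/2 + 1/2 + 2/3 + 1/3 + 2/3 + 0/3 + 2/2 + 1/2 = 79/6; mean = 79/6 ÷ 19 = 79/114 = 0.692982… → 0.693.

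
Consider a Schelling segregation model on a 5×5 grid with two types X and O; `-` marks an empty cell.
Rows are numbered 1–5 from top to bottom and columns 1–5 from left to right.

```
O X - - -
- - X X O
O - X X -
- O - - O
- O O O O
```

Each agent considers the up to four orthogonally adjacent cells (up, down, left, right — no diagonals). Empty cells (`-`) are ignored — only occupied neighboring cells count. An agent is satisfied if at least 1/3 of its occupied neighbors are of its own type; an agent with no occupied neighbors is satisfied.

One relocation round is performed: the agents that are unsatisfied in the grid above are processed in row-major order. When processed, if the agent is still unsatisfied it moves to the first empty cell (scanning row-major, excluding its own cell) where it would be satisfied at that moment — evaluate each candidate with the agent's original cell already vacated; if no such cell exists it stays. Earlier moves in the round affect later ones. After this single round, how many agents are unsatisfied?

Initially unsatisfied (in order): (1,1), (1,2), (2,5).
  (1,1) → (1,5).
  (1,2): now satisfied by earlier moves; stays.
  (2,5): now satisfied by earlier moves; stays.
Resulting grid:
- X - - O
- - X X O
O - X X -
- O - - O
- O O O O
All satisfied now.

0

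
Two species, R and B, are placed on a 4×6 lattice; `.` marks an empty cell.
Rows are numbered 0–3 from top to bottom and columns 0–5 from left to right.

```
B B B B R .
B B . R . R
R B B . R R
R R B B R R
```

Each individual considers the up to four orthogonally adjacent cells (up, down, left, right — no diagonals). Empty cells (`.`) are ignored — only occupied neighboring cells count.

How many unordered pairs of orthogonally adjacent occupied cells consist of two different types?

7

Scan each occupied cell's neighbors to the right and below so each pair is counted once.
From row 0: 2 unlike of 7 pairs (running 2/7).
From row 1: 1 unlike of 4 pairs (running 3/11).
From row 2: 2 unlike of 8 pairs (running 5/19).
From row 3: 2 unlike of 5 pairs (running 7/24).
Total adjacent occupied pairs: 24; unlike-type pairs: 7.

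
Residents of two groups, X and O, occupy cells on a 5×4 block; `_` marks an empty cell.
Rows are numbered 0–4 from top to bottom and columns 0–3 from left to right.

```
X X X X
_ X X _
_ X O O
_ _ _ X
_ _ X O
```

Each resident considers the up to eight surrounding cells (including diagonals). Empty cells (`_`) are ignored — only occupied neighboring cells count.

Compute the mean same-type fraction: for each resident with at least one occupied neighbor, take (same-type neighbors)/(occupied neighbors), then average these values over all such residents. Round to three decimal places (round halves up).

(0,0)X 2/2
(0,1)X 4/4
(0,2)X 4/4
(0,3)X 2/2
(1,1)X 5/6
(1,2)X 5/7
(2,1)X 2/3
(2,2)O 1/5
(2,3)O 1/3
(3,3)X 1/4
(4,2)X 1/2
(4,3)O 0/2
Sum over 12 residents: 2/2 + 4/4 + 4/4 + 2/2 + 5/6 + 5/7 + 2/3 + 1/5 + 1/3 + 1/4 + 1/2 + 0/2 = 3149/420; mean = 3149/420 ÷ 12 = 3149/5040 = 0.624801… → 0.625.

0.625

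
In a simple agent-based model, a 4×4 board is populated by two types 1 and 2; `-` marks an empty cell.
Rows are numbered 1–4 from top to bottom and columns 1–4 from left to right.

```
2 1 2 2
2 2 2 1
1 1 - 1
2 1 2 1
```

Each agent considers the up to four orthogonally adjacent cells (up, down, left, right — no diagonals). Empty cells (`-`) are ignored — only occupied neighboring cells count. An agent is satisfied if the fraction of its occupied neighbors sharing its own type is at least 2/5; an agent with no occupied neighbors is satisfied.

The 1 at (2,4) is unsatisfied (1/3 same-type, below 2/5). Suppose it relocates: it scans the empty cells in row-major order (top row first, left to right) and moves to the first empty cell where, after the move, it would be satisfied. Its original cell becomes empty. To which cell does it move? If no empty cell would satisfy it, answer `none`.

(3,3)

Vacating (2,4). Empty cells in order:
  (3,3): 2/4 same-type → satisfied — stop here.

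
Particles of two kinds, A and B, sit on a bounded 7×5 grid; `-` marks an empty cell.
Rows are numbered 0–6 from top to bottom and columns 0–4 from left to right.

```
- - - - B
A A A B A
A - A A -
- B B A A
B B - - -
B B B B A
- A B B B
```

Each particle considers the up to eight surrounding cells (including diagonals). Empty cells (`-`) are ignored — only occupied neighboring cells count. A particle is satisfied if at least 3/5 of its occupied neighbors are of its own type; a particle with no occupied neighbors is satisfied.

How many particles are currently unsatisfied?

Row 0: (0,4)B 1/2 ✗
Row 1: (1,0)A 2/2 ✓ · (1,1)A 4/4 ✓ · (1,2)A 3/4 ✓ · (1,3)B 1/5 ✗ · (1,4)A 1/3 ✗
Row 2: (2,0)A 2/3 ✓ · (2,2)A 4/7 ✗ · (2,3)A 5/7 ✓
Row 3: (3,1)B 3/5 ✓ · (3,2)B 2/5 ✗ · (3,3)A 3/4 ✓ · (3,4)A 2/2 ✓
Row 4: (4,0)B 4/4 ✓ · (4,1)B 6/6 ✓
Row 5: (5,0)B 3/4 ✓ · (5,1)B 5/6 ✓ · (5,2)B 5/6 ✓ · (5,3)B 4/5 ✓ · (5,4)A 0/3 ✗
Row 6: (6,1)A 0/4 ✗ · (6,2)B 4/5 ✓ · (6,3)B 4/5 ✓ · (6,4)B 2/3 ✓
Unsatisfied: (0,4), (1,3), (1,4), (2,2), (3,2), (5,4), (6,1) — 7 in total.

7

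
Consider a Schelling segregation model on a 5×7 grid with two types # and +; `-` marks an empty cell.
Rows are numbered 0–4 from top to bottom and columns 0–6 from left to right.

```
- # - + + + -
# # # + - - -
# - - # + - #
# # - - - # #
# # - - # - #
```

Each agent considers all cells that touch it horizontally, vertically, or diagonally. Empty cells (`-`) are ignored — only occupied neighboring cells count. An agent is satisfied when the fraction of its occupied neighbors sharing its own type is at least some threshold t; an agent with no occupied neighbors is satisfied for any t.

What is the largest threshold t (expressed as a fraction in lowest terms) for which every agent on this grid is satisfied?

(0,1)# 3/3
(0,3)+ 2/3
(0,4)+ 3/3
(0,5)+ 1/1
(1,0)# 3/3
(1,1)# 4/4
(1,2)# 3/5
(1,3)+ 3/5
(2,0)# 4/4
(2,3)# 1/3
(2,4)+ 1/3
(2,6)# 2/2
(3,0)# 4/4
(3,1)# 4/4
(3,5)# 4/5
(3,6)# 3/3
(4,0)# 3/3
(4,1)# 3/3
(4,4)# 1/1
(4,6)# 2/2
The smallest same-type fraction is 1/3 at (2,3), which reduces to 1/3. Any threshold above that leaves this agent unsatisfied.

1/3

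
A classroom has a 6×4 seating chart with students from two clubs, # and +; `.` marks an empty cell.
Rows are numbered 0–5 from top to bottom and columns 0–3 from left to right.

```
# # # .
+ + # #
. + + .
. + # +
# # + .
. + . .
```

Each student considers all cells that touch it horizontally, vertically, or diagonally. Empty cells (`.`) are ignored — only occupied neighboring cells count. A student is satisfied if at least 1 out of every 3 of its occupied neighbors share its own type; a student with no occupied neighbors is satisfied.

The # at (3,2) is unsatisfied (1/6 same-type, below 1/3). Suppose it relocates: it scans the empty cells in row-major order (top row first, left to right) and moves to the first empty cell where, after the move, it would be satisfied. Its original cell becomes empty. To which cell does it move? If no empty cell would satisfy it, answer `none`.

(0,3)

Vacating (3,2). Empty cells in order:
  (0,3): 3/3 same-type → satisfied — stop here.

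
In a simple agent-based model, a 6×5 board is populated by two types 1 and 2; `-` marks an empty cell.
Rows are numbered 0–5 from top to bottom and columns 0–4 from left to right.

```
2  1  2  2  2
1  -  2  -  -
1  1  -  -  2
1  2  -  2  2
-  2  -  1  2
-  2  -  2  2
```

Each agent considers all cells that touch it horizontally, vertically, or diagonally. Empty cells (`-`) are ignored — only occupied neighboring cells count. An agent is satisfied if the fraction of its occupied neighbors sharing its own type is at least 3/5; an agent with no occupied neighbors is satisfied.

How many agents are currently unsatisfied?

6

Row 0: (0,0)2 0/2 ✗ · (0,1)1 1/4 ✗ · (0,2)2 2/3 ✓ · (0,3)2 3/3 ✓ · (0,4)2 1/1 ✓
Row 1: (1,0)1 3/4 ✓ · (1,2)2 2/4 ✗
Row 2: (2,0)1 3/4 ✓ · (2,1)1 3/5 ✓ · (2,4)2 2/2 ✓
Row 3: (3,0)1 2/4 ✗ · (3,1)2 1/4 ✗ · (3,3)2 3/4 ✓ · (3,4)2 3/4 ✓
Row 4: (4,1)2 2/3 ✓ · (4,3)1 0/5 ✗ · (4,4)2 4/5 ✓
Row 5: (5,1)2 1/1 ✓ · (5,3)2 2/3 ✓ · (5,4)2 2/3 ✓
Unsatisfied: (0,0), (0,1), (1,2), (3,0), (3,1), (4,3) — 6 in total.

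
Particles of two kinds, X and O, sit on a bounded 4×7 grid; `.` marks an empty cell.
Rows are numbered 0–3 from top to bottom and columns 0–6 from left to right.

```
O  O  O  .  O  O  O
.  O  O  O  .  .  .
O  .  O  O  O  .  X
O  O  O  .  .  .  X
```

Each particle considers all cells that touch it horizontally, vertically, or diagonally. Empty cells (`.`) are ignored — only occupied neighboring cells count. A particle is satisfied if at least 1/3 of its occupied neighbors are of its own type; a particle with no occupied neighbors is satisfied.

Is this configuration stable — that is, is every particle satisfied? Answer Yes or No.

Row 0: (0,0)O 2/2 ✓ · (0,1)O 4/4 ✓ · (0,2)O 4/4 ✓ · (0,4)O 2/2 ✓ · (0,5)O 2/2 ✓ · (0,6)O 1/1 ✓
Row 1: (1,1)O 6/6 ✓ · (1,2)O 6/6 ✓ · (1,3)O 6/6 ✓
Row 2: (2,0)O 3/3 ✓ · (2,2)O 6/6 ✓ · (2,3)O 5/5 ✓ · (2,4)O 2/2 ✓ · (2,6)X 1/1 ✓
Row 3: (3,0)O 2/2 ✓ · (3,1)O 4/4 ✓ · (3,2)O 3/3 ✓ · (3,6)X 1/1 ✓
All meet the threshold, so the configuration is stable.

Yes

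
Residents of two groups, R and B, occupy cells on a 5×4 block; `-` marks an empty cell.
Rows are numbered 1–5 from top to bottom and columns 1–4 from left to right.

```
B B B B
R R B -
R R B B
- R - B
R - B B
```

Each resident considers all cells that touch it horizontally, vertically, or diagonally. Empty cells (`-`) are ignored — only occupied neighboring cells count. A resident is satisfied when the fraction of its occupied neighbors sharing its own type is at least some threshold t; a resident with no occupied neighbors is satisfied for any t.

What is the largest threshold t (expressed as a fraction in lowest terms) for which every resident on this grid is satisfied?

(1,1)B 1/3
(1,2)B 3/5
(1,3)B 3/4
(1,4)B 2/2
(2,1)R 3/5
(2,2)R 3/8
(2,3)B 5/7
(3,1)R 4/4
(3,2)R 4/6
(3,3)B 3/6
(3,4)B 3/3
(4,2)R 3/5
(4,4)B 4/4
(5,1)R 1/1
(5,3)B 2/3
(5,4)B 2/2
The smallest same-type fraction is 1/3 at (1,1), which reduces to 1/3. Any threshold above that leaves this resident unsatisfied.

1/3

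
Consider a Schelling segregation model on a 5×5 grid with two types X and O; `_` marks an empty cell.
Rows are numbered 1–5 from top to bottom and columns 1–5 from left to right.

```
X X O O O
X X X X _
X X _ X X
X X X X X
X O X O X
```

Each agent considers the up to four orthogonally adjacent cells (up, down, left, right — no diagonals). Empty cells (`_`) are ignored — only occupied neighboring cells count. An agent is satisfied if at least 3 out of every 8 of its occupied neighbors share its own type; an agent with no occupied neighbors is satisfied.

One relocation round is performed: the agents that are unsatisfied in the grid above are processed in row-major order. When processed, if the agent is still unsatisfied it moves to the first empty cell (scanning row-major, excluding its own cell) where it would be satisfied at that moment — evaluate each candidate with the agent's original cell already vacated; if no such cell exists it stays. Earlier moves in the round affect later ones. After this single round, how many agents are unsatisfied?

2

Initially unsatisfied (in order): (1,3), (5,2), (5,3), (5,4).
  (1,3): no empty cell satisfies it; stays.
  (5,2): no empty cell satisfies it; stays.
  (5,3) → (2,5).
  (5,4) → (5,3).
Resulting grid:
X X O O O
X X X X X
X X _ X X
X X X X X
X O O _ X
Unsatisfied now: (1,3), (5,2).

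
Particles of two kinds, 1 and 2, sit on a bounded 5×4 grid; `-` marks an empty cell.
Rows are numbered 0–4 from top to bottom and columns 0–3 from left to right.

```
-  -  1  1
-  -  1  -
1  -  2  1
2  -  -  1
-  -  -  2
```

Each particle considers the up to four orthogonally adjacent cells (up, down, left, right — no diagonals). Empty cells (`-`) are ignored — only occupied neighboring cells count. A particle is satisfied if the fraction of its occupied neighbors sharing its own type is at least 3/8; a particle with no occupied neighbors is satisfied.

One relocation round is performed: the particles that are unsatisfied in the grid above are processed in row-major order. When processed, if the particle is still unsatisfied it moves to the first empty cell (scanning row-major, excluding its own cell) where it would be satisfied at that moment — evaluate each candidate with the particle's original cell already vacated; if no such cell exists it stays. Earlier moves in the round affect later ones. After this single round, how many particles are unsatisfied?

Initially unsatisfied (in order): (2,0), (2,2), (3,0), (4,3).
  (2,0) → (0,0).
  (2,2) → (2,0).
  (3,0): now satisfied by earlier moves; stays.
  (4,3) → (1,0).
Resulting grid:
1 - 1 1
2 - 1 -
2 - - 1
2 - - 1
- - - -
Unsatisfied now: (0,0).

1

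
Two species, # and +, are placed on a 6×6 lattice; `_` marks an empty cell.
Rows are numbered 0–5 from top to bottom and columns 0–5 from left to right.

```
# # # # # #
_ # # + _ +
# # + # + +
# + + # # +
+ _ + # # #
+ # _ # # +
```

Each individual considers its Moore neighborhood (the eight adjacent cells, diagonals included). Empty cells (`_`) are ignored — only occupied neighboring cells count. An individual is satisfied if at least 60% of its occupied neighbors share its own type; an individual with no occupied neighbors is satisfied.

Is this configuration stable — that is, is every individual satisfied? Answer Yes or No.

No

Row 0: (0,0)# 2/2 ✓ · (0,1)# 4/4 ✓ · (0,2)# 4/5 ✓ · (0,3)# 3/4 ✓ · (0,4)# 2/4 ✗ · (0,5)# 1/2 ✗
Row 1: (1,1)# 6/7 ✓ · (1,2)# 6/8 ✓ · (1,3)+ 2/7 ✗ · (1,5)+ 2/4 ✗
Row 2: (2,0)# 3/4 ✓ · (2,1)# 4/7 ✗ · (2,2)+ 3/8 ✗ · (2,3)# 3/7 ✗ · (2,4)+ 4/7 ✗ · (2,5)+ 3/4 ✓
Row 3: (3,0)# 2/4 ✗ · (3,1)+ 4/7 ✗ · (3,2)+ 3/7 ✗ · (3,3)# 4/8 ✗ · (3,4)# 5/8 ✓ · (3,5)+ 2/5 ✗
Row 4: (4,0)+ 2/4 ✗ · (4,2)+ 2/6 ✗ · (4,3)# 5/7 ✓ · (4,4)# 6/8 ✓ · (4,5)# 3/5 ✓
Row 5: (5,0)+ 1/2 ✗ · (5,1)# 0/3 ✗ · (5,3)# 3/4 ✓ · (5,4)# 4/5 ✓ · (5,5)+ 0/3 ✗
For instance (0,4) has only 2/4 same-type neighbors, below 3/5.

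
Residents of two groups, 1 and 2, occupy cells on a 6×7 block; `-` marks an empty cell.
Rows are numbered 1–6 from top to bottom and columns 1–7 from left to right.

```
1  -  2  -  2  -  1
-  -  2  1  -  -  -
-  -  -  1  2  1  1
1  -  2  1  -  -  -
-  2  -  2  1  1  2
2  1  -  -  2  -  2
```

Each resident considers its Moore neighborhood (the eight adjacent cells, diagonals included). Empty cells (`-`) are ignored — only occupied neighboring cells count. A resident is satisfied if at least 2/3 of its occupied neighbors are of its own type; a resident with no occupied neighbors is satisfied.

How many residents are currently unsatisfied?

19

Row 1: (1,1)1 0/0 ok · (1,3)2 1/2 unhappy · (1,5)2 0/1 unhappy · (1,7)1 0/0 ok
Row 2: (2,3)2 1/3 unhappy · (2,4)1 1/5 unhappy
Row 3: (3,4)1 2/5 unhappy · (3,5)2 0/4 unhappy · (3,6)1 1/2 unhappy · (3,7)1 1/1 ok
Row 4: (4,1)1 0/1 unhappy · (4,3)2 2/4 unhappy · (4,4)1 2/5 unhappy
Row 5: (5,2)2 2/4 unhappy · (5,4)2 2/4 unhappy · (5,5)1 2/4 unhappy · (5,6)1 1/4 unhappy · (5,7)2 1/2 unhappy
Row 6: (6,1)2 1/2 unhappy · (6,2)1 0/2 unhappy · (6,5)2 1/3 unhappy · (6,7)2 1/2 unhappy
Unsatisfied: (1,3), (1,5), (2,3), (2,4), (3,4), (3,5), (3,6), (4,1), (4,3), (4,4), (5,2), (5,4), (5,5), (5,6), (5,7), (6,1), (6,2), (6,5), (6,7) — 19 in total.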